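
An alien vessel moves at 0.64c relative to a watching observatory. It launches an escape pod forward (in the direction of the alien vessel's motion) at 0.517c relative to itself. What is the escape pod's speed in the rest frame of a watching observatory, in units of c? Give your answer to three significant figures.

0.869c

Relativistic velocity addition: u = (u' + v)/(1 + u'v/c²), with u' = 0.517c and v = 0.64c.
Numerator: 0.517 + 0.64 = 1.157. Denominator: 1 + (0.517)(0.64) = 1.33088.
u = 1.157/1.33088 = 0.86935, so the speed is 0.869c.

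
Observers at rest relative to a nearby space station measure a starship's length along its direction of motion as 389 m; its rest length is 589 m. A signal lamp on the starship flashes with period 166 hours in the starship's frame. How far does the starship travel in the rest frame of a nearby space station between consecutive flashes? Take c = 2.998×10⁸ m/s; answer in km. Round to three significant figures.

Length contraction gives γ = L₀/L = 589/389 = 1.51414.
β = √(1 − 1/γ²) = 0.75088. Lab-frame period = γτ = 1.51414×166 hours = 251.35 hours. Distance = βc × γτ = 0.75088 × 2.998×10⁸ m/s × 904860 s = 2.0370×10^14 m = 2.04×10^11 km.

2.04×10^11 km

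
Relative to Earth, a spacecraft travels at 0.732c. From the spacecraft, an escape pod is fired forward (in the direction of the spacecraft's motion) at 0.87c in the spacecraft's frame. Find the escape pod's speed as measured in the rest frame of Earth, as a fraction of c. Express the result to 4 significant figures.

0.9787c

Relativistic velocity addition: u = (u' + v)/(1 + u'v/c²), with u' = 0.87c and v = 0.732c.
Numerator: 0.87 + 0.732 = 1.602. Denominator: 1 + (0.87)(0.732) = 1.63684.
u = 1.602/1.63684 = 0.97872, so the speed is 0.9787c.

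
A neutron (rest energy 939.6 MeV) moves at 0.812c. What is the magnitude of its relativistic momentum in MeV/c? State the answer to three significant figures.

With β = 0.812, γ = 1/√(1 − 0.812²) = 1/√0.340656 = 1.7133.
Momentum: p = γβ·mc = 1.7133 × 0.812 × 939.6 MeV/c = 1310 MeV/c.

1310 MeV/c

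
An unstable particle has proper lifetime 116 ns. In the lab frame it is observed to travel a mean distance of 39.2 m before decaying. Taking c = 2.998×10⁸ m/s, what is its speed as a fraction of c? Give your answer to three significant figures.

Lab distance = (lab lifetime)·v = γτ·βc, so βγ = d/(cτ) = 39.20/(2.998×10⁸ × 1.160×10^-7) = 1.1272.
With βγ = 1.1272: γ² = 1 + (βγ)² = 2.27058, and β = (βγ)/γ = 1.1272/1.50684 = 0.748.

0.748c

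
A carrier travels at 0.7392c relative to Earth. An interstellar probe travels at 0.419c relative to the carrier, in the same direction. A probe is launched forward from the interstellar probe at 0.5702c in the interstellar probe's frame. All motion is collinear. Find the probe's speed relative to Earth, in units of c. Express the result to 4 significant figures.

0.9669c

Compose velocities in two stages. Stage 1 (into S'): u₁ = (0.5702+0.419)/(1+0.5702×0.419) = 0.79844.
Stage 2 (into S): u = (0.79844+0.7392)/(1+0.79844×0.7392) = 0.96694, so the speed is 0.9669c.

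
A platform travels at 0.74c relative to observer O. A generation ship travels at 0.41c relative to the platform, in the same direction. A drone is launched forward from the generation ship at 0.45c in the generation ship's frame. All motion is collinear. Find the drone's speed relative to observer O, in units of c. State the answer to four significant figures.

First combine the drone and generation ship (S''→S'): u₁ = (0.45 + 0.41)/(1 + 0.45×0.41) = 0.86/1.1845 = 0.72604.
Then combine with the platform (S'→S): u = (0.72604 + 0.74)/(1 + 0.72604×0.74) = 1.46604/1.5372696 = 0.95366.

0.9537c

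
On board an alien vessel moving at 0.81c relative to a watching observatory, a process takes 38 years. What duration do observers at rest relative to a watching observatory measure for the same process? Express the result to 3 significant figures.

β² = 0.6561, so γ = 1/√0.3439 = 1.7052.
Time dilation: Δt = γ·Δτ = 1.7052 × 38 = 64.8 years.

64.8 years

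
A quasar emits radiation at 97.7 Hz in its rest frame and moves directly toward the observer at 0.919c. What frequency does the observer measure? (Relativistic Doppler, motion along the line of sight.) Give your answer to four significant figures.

Relativistic Doppler (source moving toward): f_obs = f_src · √((1+β)/(1−β)).
With β = 0.919: factor = √(1.919/0.081) = 4.8674.
f_obs = 97.7 × 4.8674 = 475.5 Hz.

475.5 Hz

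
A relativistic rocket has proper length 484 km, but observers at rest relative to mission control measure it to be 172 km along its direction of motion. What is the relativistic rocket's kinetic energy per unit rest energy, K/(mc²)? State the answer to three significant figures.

Length contraction gives γ = L₀/L = 484/172 = 2.81395.
K/(mc²) = γ − 1 = 2.81395 − 1 = 1.81.

1.81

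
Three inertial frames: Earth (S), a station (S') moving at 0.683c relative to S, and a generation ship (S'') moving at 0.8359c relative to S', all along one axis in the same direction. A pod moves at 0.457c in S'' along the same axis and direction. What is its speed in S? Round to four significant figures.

Compose velocities in two stages. Stage 1 (into S'): u₁ = (0.457+0.8359)/(1+0.457×0.8359) = 0.93552.
Stage 2 (into S): u = (0.93552+0.683)/(1+0.93552×0.683) = 0.98753, so the speed is 0.9875c.

0.9875c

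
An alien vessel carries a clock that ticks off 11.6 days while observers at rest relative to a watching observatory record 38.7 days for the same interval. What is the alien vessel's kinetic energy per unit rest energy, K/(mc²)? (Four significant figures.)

γ = Δt/Δτ = 38.7/11.6 = 3.33621.
K/(mc²) = γ − 1 = 3.33621 − 1 = 2.336.

2.336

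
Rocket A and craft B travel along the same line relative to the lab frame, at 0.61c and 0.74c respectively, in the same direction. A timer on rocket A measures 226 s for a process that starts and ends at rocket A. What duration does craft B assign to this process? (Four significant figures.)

The velocity of rocket A relative to craft B is (0.61 − 0.74)c / (1 − 0.61×0.74) = −0.23697c; relative speed 0.23697c.
γ for this relative speed: γ = 1/√(1 − 0.0561548) = 1.0293.
The clock on rocket A records proper time, so craft B measures Δt = γΔτ = 1.0293 × 226 = 232.6 s.

232.6 s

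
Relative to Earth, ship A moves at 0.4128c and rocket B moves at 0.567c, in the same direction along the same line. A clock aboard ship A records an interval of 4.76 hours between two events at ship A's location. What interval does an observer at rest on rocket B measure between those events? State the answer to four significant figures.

4.859 hours

Transform ship A's velocity into rocket B's frame: (0.4128 − 0.567)/(1 − 0.4128·0.567) = −0.1542/0.7659424, so the relative speed is 0.20132c.
At |u| = 0.20132c, γ = (1 − 0.0405297)^(−1/2) = 1.0209.
The clock on ship A records proper time, so rocket B measures Δt = γΔτ = 1.0209 × 4.76 = 4.859 hours.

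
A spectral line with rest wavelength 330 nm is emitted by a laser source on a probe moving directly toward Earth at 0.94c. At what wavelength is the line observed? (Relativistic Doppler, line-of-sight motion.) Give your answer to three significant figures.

Relativistic Doppler for wavelength: λ_obs = λ_src · √((1−β)/(1+β)).
With β = 0.94: factor = √(0.06/1.94) = 0.17586.
λ_obs = 330 × 0.17586 = 58.0 nm.

58.0 nm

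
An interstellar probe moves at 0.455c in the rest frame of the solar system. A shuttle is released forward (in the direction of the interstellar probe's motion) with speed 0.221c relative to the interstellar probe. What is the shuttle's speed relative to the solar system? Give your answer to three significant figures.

0.614c

In units of c, u = (u' + v)/(1 + u'v) with u' = 0.221 and v = 0.455.
Numerator: 0.221 + 0.455 = 0.676. Denominator: 1 + (0.221)(0.455) = 1.100555.
u = 0.676/1.100555 = 0.61424, so the speed is 0.614c.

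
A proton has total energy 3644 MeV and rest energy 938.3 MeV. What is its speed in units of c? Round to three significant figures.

γ = E/(mc²) = 3644/938.3 = 3.8836.
β = √(1 − 1/γ²) = √(1 − 0.0663027) = √0.9336973 = 0.966.

0.966c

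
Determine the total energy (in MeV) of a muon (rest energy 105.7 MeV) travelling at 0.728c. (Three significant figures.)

γ = 1/√(1 − β²) = 1/√(1 − 0.529984) = 1/√0.470016 = 1/0.685577 = 1.4586.
Total energy: E = γmc² = 1.4586 × 105.7 MeV = 154 MeV.

154 MeV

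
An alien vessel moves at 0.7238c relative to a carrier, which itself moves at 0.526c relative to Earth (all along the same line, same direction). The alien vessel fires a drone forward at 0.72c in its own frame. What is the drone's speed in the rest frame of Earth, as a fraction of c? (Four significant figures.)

0.9839c

First combine the drone and alien vessel (S''→S'): u₁ = (0.72 + 0.7238)/(1 + 0.72×0.7238) = 1.4438/1.521136 = 0.94916.
Then combine with the carrier (S'→S): u = (0.94916 + 0.526)/(1 + 0.94916×0.526) = 1.47516/1.49925816 = 0.98393.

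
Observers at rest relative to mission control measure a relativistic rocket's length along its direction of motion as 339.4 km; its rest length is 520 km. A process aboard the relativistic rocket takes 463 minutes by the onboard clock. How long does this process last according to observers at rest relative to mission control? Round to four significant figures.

709.4 minutes

From L = L₀/γ: γ = 520/339.4 = 1.53212.
Δt = γΔτ = 1.53212 × 463 = 709.4 minutes.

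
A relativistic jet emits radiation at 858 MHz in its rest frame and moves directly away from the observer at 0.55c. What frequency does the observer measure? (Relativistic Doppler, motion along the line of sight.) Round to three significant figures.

Relativistic Doppler (source moving away): f_obs = f_src · √((1−β)/(1+β)).
With β = 0.55: factor = √(0.45/1.55) = 0.53882.
f_obs = 858 × 0.53882 = 462 MHz.

462 MHz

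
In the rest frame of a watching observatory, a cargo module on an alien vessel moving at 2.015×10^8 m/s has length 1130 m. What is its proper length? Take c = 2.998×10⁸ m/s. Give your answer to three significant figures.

β = v/c = (2.015×10^8 m/s)/(2.998×10⁸ m/s) = 0.672115.
Lorentz factor: γ = (1 − 0.4517386)^(−1/2) = 1.3505.
Proper length: L₀ = γ·L = 1.3505 × 1130 = 1530 m.

1530 m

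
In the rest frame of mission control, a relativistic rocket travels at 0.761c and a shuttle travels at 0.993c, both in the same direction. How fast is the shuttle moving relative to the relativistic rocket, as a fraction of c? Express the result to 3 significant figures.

0.950c

Transform to the relativistic rocket's frame: u' = (u − v)/(1 − uv/c²).
u' = (0.993 − 0.761)/(1 − 0.993×0.761) = 0.232/0.244327 = 0.94955.
Speed in the relativistic rocket's frame: 0.950c (in the same direction).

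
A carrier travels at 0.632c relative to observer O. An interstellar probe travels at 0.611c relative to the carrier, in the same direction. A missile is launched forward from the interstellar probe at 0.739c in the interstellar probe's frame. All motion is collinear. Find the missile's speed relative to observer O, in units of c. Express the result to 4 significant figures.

Apply u = (u'+v)/(1+u'v) twice. Missile in the carrier frame: (0.739+0.611)/(1+0.739·0.611) = 1.35/1.451529 = 0.93005c.
That velocity, transformed to the rest frame of observer O: (0.93005+0.632)/(1+0.93005·0.632) = 1.56205/1.5877916 = 0.98379c.

0.9838c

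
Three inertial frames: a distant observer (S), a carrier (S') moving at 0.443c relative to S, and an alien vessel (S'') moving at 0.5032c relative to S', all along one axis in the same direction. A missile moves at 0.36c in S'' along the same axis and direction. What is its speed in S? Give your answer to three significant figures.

0.887c

Compose velocities in two stages. Stage 1 (into S'): u₁ = (0.36+0.5032)/(1+0.36×0.5032) = 0.73081.
Stage 2 (into S): u = (0.73081+0.443)/(1+0.73081×0.443) = 0.88673, so the speed is 0.887c.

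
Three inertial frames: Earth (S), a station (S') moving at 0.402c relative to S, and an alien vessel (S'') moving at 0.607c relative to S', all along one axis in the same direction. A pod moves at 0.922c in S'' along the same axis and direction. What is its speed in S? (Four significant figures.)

Apply u = (u'+v)/(1+u'v) twice. Pod in the station frame: (0.922+0.607)/(1+0.922·0.607) = 1.529/1.559654 = 0.98035c.
That velocity, transformed to the rest frame of Earth: (0.98035+0.402)/(1+0.98035·0.402) = 1.38235/1.3941007 = 0.99157c.

0.9916c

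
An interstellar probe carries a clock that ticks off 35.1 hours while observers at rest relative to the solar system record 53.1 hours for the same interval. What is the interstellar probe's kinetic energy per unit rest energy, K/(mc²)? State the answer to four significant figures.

γ = Δt/Δτ = 53.1/35.1 = 1.51282.
K/(mc²) = γ − 1 = 1.51282 − 1 = 0.5128.

0.5128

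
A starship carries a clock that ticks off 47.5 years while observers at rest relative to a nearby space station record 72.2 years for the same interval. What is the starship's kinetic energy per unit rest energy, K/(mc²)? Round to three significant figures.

0.520

The time-dilation ratio gives γ = 72.2/47.5 = 1.52.
Since K = (γ−1)mc², K/(mc²) = 1.52 − 1 = 0.520.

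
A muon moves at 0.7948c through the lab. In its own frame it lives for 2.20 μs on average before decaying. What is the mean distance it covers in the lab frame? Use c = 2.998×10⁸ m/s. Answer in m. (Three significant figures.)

864 m

Lorentz factor: γ = (1 − 0.63170704)^(−1/2) = 1.6478.
Lab-frame lifetime: Δt = γτ = 1.6478 × 2.20 μs = 3.6252 μs.
Distance: d = vΔt = 0.7948 × 2.998×10⁸ m/s × 3.6252×10^-6 s = 864 m.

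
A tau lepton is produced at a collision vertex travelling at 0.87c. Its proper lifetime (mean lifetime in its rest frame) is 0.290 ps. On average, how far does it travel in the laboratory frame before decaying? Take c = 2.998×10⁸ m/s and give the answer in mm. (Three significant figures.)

0.153 mm

With β = 0.87, γ = 1/√(1 − 0.87²) = 1/√0.2431 = 2.0282.
Lab-frame lifetime: Δt = γτ = 2.0282 × 0.290 ps = 0.58818 ps.
Distance: d = vΔt = 0.87 × 2.998×10⁸ m/s × 5.8818×10^-13 s = 1.53×10^-4 m = 0.153 mm.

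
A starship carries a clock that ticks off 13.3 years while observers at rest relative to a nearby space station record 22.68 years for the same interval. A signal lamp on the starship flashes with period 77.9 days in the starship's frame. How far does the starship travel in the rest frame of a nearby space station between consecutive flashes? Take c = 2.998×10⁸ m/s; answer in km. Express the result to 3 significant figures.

The time-dilation ratio gives γ = 22.68/13.3 = 1.70526.
β = √(1 − 1/γ²) = 0.81001. Lab-frame period = γτ = 1.70526×77.9 days = 132.84 days. Distance = βc × γτ = 0.81001 × 2.998×10⁸ m/s × 11477376 s = 2.7872×10^15 m = 2.79×10^12 km.

2.79×10^12 km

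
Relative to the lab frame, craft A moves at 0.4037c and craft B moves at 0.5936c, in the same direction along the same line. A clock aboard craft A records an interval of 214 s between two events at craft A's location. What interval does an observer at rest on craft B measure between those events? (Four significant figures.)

221.0 s

Speed of craft A in craft B's frame: u = (v_A − v_B)/(1 − v_A v_B/c²) = (0.4037 − 0.5936)/(1 − 0.4037×0.5936) = −0.1899/0.76036368 = −0.24975; |u| = 0.24975c.
γ for this relative speed: γ = 1/√(1 − 0.0623751) = 1.0327.
Craft A's interval is proper; time dilation gives Δt_B = γΔτ = 1.0327 × 214 s = 221.0 s.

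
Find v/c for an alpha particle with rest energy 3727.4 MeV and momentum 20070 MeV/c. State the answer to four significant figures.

βγ = pc/(mc²) = 20070/3727.4 = 5.3845.
Since γ² = 1 + (βγ)² = 29.9928, γ = √29.9928 = 5.47657, and β = (βγ)/γ = 5.3845/5.47657 = 0.9832.

0.9832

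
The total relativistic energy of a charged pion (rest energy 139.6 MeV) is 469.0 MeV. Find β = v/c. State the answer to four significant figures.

0.9547

γ = E/(mc²) = 469.0/139.6 = 3.3596.
β = √(1 − 1/γ²) = √(1 − 0.0885982) = √0.9114018 = 0.9547.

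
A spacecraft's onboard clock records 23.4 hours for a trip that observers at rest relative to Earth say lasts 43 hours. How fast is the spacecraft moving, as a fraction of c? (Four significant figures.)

0.8390c

γ = Δt/Δτ = 43/23.4 = 1.8376.
β = √(1 − 1/γ²) = √(1 − 0.296141) = √0.703859 = 0.8390.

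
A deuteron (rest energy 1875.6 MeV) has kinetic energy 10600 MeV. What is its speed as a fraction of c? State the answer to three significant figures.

γ = 1 + K/(mc²) = 1 + 10600/1875.6 = 6.6515.
β = √(1 − 1/γ²) = √(1 − 0.0226027) = √0.9773973 = 0.989.

0.989c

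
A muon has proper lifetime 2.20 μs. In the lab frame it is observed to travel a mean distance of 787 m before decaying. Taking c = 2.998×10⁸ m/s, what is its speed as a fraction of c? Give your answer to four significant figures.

d = βγcτ ⇒ βγ = d/(cτ) = 787.0 m / (659.56 m) = 1.1932.
β = (βγ)/√(1+(βγ)²) = 1.1932/√2.42373 = 0.7664.

0.7664c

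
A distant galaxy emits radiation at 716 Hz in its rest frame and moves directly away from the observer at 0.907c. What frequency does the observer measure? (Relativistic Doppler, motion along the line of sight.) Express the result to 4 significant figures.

158.1 Hz

Relativistic Doppler (source moving away): f_obs = f_src · √((1−β)/(1+β)).
With β = 0.907: factor = √(0.093/1.907) = 0.22083.
f_obs = 716 × 0.22083 = 158.1 Hz.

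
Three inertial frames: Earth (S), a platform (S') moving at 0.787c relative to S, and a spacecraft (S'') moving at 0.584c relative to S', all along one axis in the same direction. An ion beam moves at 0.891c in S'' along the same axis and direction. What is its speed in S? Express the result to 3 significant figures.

0.996c

First combine the ion beam and spacecraft (S''→S'): u₁ = (0.891 + 0.584)/(1 + 0.891×0.584) = 1.475/1.520344 = 0.97018.
Then combine with the platform (S'→S): u = (0.97018 + 0.787)/(1 + 0.97018×0.787) = 1.75718/1.76353166 = 0.9964.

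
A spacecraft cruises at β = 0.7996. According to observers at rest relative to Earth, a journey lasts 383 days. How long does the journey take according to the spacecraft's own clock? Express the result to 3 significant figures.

Lorentz factor: γ = (1 − 0.63936016)^(−1/2) = 1.6652.
The spacecraft's clock runs slow as seen from Earth, so Δτ = Δt/γ = 383/1.6652 = 230 days.

230 days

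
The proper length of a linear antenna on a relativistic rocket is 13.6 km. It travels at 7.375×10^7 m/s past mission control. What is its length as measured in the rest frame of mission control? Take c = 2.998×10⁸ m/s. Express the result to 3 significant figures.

13.2 km

β = v/c = (7.375×10^7 m/s)/(2.998×10⁸ m/s) = 0.245997.
With β = 0.245997, γ = 1/√(1 − 0.245997²) = 1/√0.9394855 = 1.0317.
Length contraction: L = L₀/γ = 13.6/1.0317 = 13.2 km.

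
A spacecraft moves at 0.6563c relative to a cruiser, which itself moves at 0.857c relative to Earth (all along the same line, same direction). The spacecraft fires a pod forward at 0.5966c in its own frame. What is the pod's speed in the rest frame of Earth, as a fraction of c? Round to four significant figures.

0.9920c

Compose velocities in two stages. Stage 1 (into S'): u₁ = (0.5966+0.6563)/(1+0.5966×0.6563) = 0.90036.
Stage 2 (into S): u = (0.90036+0.857)/(1+0.90036×0.857) = 0.99196, so the speed is 0.9920c.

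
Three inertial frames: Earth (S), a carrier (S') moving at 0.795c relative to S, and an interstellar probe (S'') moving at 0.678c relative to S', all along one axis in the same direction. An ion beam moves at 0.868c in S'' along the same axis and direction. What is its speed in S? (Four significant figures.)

Apply u = (u'+v)/(1+u'v) twice. Ion beam in the carrier frame: (0.868+0.678)/(1+0.868·0.678) = 1.546/1.588504 = 0.97324c.
That velocity, transformed to the rest frame of Earth: (0.97324+0.795)/(1+0.97324·0.795) = 1.76824/1.7737258 = 0.99691c.

0.9969c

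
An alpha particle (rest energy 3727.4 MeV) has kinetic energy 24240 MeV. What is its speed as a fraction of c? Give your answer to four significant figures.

K = (γ−1)mc², so γ = 1 + 24240/3727.4 = 7.5032.
Then v/c = √(1 − γ⁻²) = √(1 − 0.0177626) = √0.9822374 = 0.9911.

0.9911c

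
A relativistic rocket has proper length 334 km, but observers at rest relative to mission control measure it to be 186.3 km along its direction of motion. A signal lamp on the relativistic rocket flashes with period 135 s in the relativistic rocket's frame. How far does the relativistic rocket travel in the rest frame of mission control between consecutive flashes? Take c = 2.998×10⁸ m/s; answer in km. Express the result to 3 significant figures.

From L = L₀/γ: γ = 334/186.3 = 1.79281.
β = √(1 − 1/γ²) = 0.82999. Lab-frame period = γτ = 1.79281×135 s = 242.03 s. Distance = βc × γτ = 0.82999 × 2.998×10⁸ m/s × 242.03 s = 6.0225×10^10 m = 6.02×10^7 km.

6.02×10^7 km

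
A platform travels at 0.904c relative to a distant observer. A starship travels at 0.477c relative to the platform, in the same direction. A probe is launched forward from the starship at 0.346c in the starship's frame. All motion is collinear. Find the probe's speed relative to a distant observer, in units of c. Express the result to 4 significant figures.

0.9828c

Apply u = (u'+v)/(1+u'v) twice. Probe in the platform frame: (0.346+0.477)/(1+0.346·0.477) = 0.823/1.165042 = 0.70641c.
That velocity, transformed to the rest frame of a distant observer: (0.70641+0.904)/(1+0.70641·0.904) = 1.61041/1.63859464 = 0.9828c.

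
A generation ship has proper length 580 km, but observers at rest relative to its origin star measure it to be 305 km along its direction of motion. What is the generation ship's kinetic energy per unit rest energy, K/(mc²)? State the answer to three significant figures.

0.902

From L = L₀/γ: γ = 580/305 = 1.90164.
K/(mc²) = γ − 1 = 1.90164 − 1 = 0.902.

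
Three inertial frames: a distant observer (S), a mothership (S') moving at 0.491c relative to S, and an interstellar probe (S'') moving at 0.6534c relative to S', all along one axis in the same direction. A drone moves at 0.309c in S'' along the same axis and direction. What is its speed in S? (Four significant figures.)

Apply u = (u'+v)/(1+u'v) twice. Drone in the mothership frame: (0.309+0.6534)/(1+0.309·0.6534) = 0.9624/1.2019006 = 0.80073c.
That velocity, transformed to the rest frame of a distant observer: (0.80073+0.491)/(1+0.80073·0.491) = 1.29173/1.39315843 = 0.9272c.

0.9272c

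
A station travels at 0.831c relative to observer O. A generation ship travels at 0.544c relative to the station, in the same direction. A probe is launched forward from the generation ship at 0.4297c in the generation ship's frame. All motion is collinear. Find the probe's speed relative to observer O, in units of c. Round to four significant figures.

0.9785c

Compose velocities in two stages. Stage 1 (into S'): u₁ = (0.4297+0.544)/(1+0.4297×0.544) = 0.78922.
Stage 2 (into S): u = (0.78922+0.831)/(1+0.78922×0.831) = 0.97849, so the speed is 0.9785c.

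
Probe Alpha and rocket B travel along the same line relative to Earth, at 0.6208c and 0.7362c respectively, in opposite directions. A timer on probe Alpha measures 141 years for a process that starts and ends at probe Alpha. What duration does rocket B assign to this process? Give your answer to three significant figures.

Transform probe Alpha's velocity into rocket B's frame: (0.6208 + 0.7362)/(1 + 0.6208·0.7362) = 1.357/1.45703296, so the relative speed is 0.93134c.
At |u| = 0.93134c, γ = (1 − 0.867394)^(−1/2) = 2.7461.
Probe Alpha's interval is proper; time dilation gives Δt_B = γΔτ = 2.7461 × 141 years = 387 years.

387 years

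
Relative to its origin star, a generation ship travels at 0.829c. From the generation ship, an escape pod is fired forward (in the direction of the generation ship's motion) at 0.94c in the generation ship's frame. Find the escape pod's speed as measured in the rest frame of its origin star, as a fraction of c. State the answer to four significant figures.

Relativistic velocity addition: u = (u' + v)/(1 + u'v/c²), with u' = 0.94c and v = 0.829c.
Numerator: 0.94 + 0.829 = 1.769. Denominator: 1 + (0.94)(0.829) = 1.77926.
u = 1.769/1.77926 = 0.99423, so the speed is 0.9942c.

0.9942c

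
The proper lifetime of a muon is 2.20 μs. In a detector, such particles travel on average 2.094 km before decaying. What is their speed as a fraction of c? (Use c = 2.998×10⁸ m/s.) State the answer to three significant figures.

0.954c

d = βγcτ ⇒ βγ = d/(cτ) = 2094 m / (659.56 m) = 3.1748.
β = (βγ)/√(1+(βγ)²) = 3.1748/√11.0794 = 0.954.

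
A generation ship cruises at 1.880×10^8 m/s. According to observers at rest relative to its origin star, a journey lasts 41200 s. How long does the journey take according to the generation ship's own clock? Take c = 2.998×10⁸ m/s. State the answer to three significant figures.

β = v/c = (1.880×10^8 m/s)/(2.998×10⁸ m/s) = 0.627085.
γ = 1/√(1 − β²) = 1/√(1 − 0.3932356) = 1/√0.6067644 = 1/0.778951 = 1.2838.
The moving clock records proper time: Δτ = Δt/γ = 41200/1.2838 = 32100 s.

32100 s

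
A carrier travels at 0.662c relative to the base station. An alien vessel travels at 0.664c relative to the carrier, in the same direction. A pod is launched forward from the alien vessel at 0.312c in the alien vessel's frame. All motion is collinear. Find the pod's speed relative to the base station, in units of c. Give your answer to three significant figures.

Apply u = (u'+v)/(1+u'v) twice. Pod in the carrier frame: (0.312+0.664)/(1+0.312·0.664) = 0.976/1.207168 = 0.8085c.
That velocity, transformed to the rest frame of the base station: (0.8085+0.662)/(1+0.8085·0.662) = 1.4705/1.535227 = 0.95784c.

0.958c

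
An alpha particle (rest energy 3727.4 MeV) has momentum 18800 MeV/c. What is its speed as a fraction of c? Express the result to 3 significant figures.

0.981c

pc/(mc²) = 18800/3727.4 = 5.0437 = βγ = β/√(1−β²).
So β² = x²/(1 + x²) with x = 5.0437: x² = 25.4389, β² = 25.4389/26.4389 = 0.962177, β = 0.981.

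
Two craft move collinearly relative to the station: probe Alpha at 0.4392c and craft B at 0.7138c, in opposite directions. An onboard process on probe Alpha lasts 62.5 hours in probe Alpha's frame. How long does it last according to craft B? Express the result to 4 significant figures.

Speed of probe Alpha in craft B's frame: u = (v_A + v_B)/(1 + v_A v_B/c²) = (0.4392 + 0.7138)/(1 + 0.4392×0.7138) = 1.153/1.31350096 = 0.87781; |u| = 0.87781c.
At |u| = 0.87781c, γ = (1 − 0.77055)^(−1/2) = 2.0876.
Probe Alpha's interval is proper; time dilation gives Δt_B = γΔτ = 2.0876 × 62.5 hours = 130.5 hours.

130.5 hours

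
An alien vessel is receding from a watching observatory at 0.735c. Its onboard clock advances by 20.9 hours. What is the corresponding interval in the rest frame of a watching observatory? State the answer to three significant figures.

30.8 hours

β² = 0.540225, so γ = 1/√0.459775 = 1.4748.
The onboard clock measures proper time, so the interval in the rest frame of a watching observatory is dilated: Δt = γ·Δτ = 1.4748 × 20.9 hours = 30.8 hours.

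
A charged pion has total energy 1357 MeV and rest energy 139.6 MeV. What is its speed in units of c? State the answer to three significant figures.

γ = E/(mc²) = 1357/139.6 = 9.7206.
β = √(1 − 1/γ²) = √(1 − 0.0105831) = √0.9894169 = 0.995.

0.995c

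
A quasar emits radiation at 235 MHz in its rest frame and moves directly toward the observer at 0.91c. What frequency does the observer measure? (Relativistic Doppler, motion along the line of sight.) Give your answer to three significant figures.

1080 MHz

Relativistic Doppler (source moving toward): f_obs = f_src · √((1+β)/(1−β)).
With β = 0.91: factor = √(1.91/0.09) = 4.6068.
f_obs = 235 × 4.6068 = 1080 MHz.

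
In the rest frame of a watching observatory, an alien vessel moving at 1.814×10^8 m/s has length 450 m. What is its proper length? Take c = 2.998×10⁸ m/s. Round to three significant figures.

565 m

β = v/c = (1.814×10^8 m/s)/(2.998×10⁸ m/s) = 0.60507.
With β = 0.60507, γ = 1/√(1 − 0.60507²) = 1/√0.6338902951 = 1.256.
Proper length: L₀ = γ·L = 1.256 × 450 = 565 m.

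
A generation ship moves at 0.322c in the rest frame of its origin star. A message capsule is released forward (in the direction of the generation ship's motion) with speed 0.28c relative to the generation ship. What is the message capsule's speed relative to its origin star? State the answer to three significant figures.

Relativistic velocity addition: u = (u' + v)/(1 + u'v/c²), with u' = 0.28c and v = 0.322c.
Numerator: 0.28 + 0.322 = 0.602. Denominator: 1 + (0.28)(0.322) = 1.09016.
u = 0.602/1.09016 = 0.55221, so the speed is 0.552c.

0.552c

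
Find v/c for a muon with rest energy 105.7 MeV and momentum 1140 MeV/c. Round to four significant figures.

pc/(mc²) = 1140/105.7 = 10.785 = βγ = β/√(1−β²).
So β² = x²/(1 + x²) with x = 10.785: x² = 116.316, β² = 116.316/117.316 = 0.991476, β = 0.9957.

0.9957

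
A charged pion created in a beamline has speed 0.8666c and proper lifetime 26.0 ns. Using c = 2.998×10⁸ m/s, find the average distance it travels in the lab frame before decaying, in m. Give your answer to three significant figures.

Lorentz factor: γ = (1 − 0.75099556)^(−1/2) = 2.004.
Lab-frame lifetime: Δt = γτ = 2.004 × 26.0 ns = 52.104 ns.
Distance: d = vΔt = 0.8666 × 2.998×10⁸ m/s × 5.2104×10^-8 s = 13.5 m.

13.5 m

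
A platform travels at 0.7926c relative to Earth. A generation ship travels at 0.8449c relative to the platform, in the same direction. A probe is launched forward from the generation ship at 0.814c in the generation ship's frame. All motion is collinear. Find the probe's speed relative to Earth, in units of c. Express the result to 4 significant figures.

0.9980c

First combine the probe and generation ship (S''→S'): u₁ = (0.814 + 0.8449)/(1 + 0.814×0.8449) = 1.6589/1.6877486 = 0.98291.
Then combine with the platform (S'→S): u = (0.98291 + 0.7926)/(1 + 0.98291×0.7926) = 1.77551/1.779054466 = 0.99801.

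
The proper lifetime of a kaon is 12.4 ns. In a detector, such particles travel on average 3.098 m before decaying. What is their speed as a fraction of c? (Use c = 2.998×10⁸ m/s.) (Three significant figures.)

0.640c

Let x = d/(cτ) = 3.098 m / (2.998×10⁸ m/s × 1.240×10^-8 s) = 0.83335. Since d = βγcτ, x = βγ = β/√(1−β²).
Solving: β² = x²/(1+x²) = 0.694472/1.694472 = 0.409846, so β = 0.640.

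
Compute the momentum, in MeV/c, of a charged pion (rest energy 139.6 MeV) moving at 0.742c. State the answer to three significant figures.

γ = 1/√(1 − β²) = 1/√(1 − 0.550564) = 1/√0.449436 = 1/0.6704 = 1.4916.
Momentum: p = γβ·mc = 1.4916 × 0.742 × 139.6 MeV/c = 155 MeV/c.

155 MeV/c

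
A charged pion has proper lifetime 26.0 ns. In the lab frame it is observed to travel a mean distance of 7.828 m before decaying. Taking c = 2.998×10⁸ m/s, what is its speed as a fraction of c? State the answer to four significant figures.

Let x = d/(cτ) = 7.828 m / (2.998×10⁸ m/s × 2.600×10^-8 s) = 1.0043. Since d = βγcτ, x = βγ = β/√(1−β²).
Solving: β² = x²/(1+x²) = 1.00862/2.00862 = 0.502146, so β = 0.7086.

0.7086c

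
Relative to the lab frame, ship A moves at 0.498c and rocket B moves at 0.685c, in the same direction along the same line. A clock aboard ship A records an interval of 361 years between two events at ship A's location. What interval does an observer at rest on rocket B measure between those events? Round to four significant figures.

Transform ship A's velocity into rocket B's frame: (0.498 − 0.685)/(1 − 0.498·0.685) = −0.187/0.65887, so the relative speed is 0.28382c.
At |u| = 0.28382c, γ = (1 − 0.0805538)^(−1/2) = 1.0429.
Ship A's interval is proper; time dilation gives Δt_B = γΔτ = 1.0429 × 361 years = 376.5 years.

376.5 years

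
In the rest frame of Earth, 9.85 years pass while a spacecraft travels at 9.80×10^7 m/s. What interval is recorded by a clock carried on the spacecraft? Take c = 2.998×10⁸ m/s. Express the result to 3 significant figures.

β = v/c = (9.80×10^7 m/s)/(2.998×10⁸ m/s) = 0.326885.
With β = 0.326885, γ = 1/√(1 − 0.326885²) = 1/√0.8931462 = 1.0581.
The moving clock records proper time: Δτ = Δt/γ = 9.85/1.0581 = 9.31 years.

9.31 years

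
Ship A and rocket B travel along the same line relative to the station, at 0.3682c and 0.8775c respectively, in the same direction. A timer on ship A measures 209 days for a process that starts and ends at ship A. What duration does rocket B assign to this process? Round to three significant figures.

317 days

Speed of ship A in rocket B's frame: u = (v_A − v_B)/(1 − v_A v_B/c²) = (0.3682 − 0.8775)/(1 − 0.3682×0.8775) = −0.5093/0.6769045 = −0.7524; |u| = 0.7524c.
At |u| = 0.7524c, γ = (1 − 0.566106)^(−1/2) = 1.5181.
Ship A's interval is proper; time dilation gives Δt_B = γΔτ = 1.5181 × 209 days = 317 days.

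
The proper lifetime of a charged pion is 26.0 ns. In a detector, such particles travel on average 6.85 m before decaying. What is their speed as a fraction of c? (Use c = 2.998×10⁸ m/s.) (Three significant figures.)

Lab distance = (lab lifetime)·v = γτ·βc, so βγ = d/(cτ) = 6.850/(2.998×10⁸ × 2.600×10^-8) = 0.87879.
With βγ = 0.87879: γ² = 1 + (βγ)² = 1.772272, and β = (βγ)/γ = 0.87879/1.33127 = 0.660.

0.660c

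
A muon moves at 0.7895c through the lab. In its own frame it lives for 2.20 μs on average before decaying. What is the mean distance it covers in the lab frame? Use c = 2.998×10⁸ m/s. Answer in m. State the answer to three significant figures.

With β = 0.7895, γ = 1/√(1 − 0.7895²) = 1/√0.37668975 = 1.6293.
Lab-frame lifetime: Δt = γτ = 1.6293 × 2.20 μs = 3.5845 μs.
Distance: d = vΔt = 0.7895 × 2.998×10⁸ m/s × 3.5845×10^-6 s = 848 m.

848 m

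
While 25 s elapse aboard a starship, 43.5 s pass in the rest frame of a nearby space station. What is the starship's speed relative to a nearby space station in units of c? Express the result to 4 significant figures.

0.8184c

γ = Δt/Δτ = 43.5/25 = 1.74.
β = √(1 − 1/γ²) = √(1 − 0.330295) = √0.669705 = 0.8184.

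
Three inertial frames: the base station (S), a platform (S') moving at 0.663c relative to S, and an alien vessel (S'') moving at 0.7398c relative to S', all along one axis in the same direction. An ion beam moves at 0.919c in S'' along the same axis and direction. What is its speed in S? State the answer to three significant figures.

First combine the ion beam and alien vessel (S''→S'): u₁ = (0.919 + 0.7398)/(1 + 0.919×0.7398) = 1.6588/1.6798762 = 0.98745.
Then combine with the platform (S'→S): u = (0.98745 + 0.663)/(1 + 0.98745×0.663) = 1.65045/1.65467935 = 0.99744.

0.997c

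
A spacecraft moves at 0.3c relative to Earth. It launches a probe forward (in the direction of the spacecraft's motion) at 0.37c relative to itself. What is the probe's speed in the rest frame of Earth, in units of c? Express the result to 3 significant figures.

In units of c, u = (u' + v)/(1 + u'v) with u' = 0.37 and v = 0.3.
Numerator: 0.37 + 0.3 = 0.67. Denominator: 1 + (0.37)(0.3) = 1.111.
u = 0.67/1.111 = 0.60306, so the speed is 0.603c.

0.603c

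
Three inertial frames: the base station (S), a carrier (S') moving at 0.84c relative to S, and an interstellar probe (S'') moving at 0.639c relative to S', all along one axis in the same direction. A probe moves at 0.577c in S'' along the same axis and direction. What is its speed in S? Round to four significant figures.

0.9898c

First combine the probe and interstellar probe (S''→S'): u₁ = (0.577 + 0.639)/(1 + 0.577×0.639) = 1.216/1.368703 = 0.88843.
Then combine with the carrier (S'→S): u = (0.88843 + 0.84)/(1 + 0.88843×0.84) = 1.72843/1.7462812 = 0.98978.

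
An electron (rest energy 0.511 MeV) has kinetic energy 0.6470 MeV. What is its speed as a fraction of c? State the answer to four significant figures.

0.8974c

γ = 1 + K/(mc²) = 1 + 0.6470/0.511 = 2.2661.
β = √(1 − 1/γ²) = √(1 − 0.194734) = √0.805266 = 0.8974.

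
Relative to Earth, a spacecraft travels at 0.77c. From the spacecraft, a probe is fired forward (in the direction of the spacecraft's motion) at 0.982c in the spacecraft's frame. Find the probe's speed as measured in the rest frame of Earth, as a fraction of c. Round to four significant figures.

0.9976c

In units of c, u = (u' + v)/(1 + u'v) with u' = 0.982 and v = 0.77.
Numerator: 0.982 + 0.77 = 1.752. Denominator: 1 + (0.982)(0.77) = 1.75614.
u = 1.752/1.75614 = 0.99764, so the speed is 0.9976c.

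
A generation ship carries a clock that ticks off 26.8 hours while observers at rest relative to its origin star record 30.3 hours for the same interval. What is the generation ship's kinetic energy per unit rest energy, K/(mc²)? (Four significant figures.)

0.1306

The time-dilation ratio gives γ = 30.3/26.8 = 1.1306.
K/(mc²) = γ − 1 = 1.1306 − 1 = 0.1306.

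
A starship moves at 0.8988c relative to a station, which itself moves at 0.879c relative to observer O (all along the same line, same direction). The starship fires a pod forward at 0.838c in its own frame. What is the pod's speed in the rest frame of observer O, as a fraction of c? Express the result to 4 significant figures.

Compose velocities in two stages. Stage 1 (into S'): u₁ = (0.838+0.8988)/(1+0.838×0.8988) = 0.99065.
Stage 2 (into S): u = (0.99065+0.879)/(1+0.99065×0.879) = 0.9994, so the speed is 0.9994c.

0.9994c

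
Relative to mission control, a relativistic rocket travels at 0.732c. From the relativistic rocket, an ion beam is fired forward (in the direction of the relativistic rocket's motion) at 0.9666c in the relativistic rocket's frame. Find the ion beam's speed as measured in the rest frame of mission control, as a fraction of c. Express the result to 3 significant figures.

0.995c

In units of c, u = (u' + v)/(1 + u'v) with u' = 0.9666 and v = 0.732.
Numerator: 0.9666 + 0.732 = 1.6986. Denominator: 1 + (0.9666)(0.732) = 1.7075512.
u = 1.6986/1.7075512 = 0.99476, so the speed is 0.995c.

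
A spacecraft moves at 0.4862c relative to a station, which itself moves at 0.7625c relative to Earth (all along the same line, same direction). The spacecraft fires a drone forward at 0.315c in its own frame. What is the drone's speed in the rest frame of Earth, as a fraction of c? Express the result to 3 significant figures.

Apply u = (u'+v)/(1+u'v) twice. Drone in the station frame: (0.315+0.4862)/(1+0.315·0.4862) = 0.8012/1.153153 = 0.69479c.
That velocity, transformed to the rest frame of Earth: (0.69479+0.7625)/(1+0.69479·0.7625) = 1.45729/1.529777375 = 0.95262c.

0.953c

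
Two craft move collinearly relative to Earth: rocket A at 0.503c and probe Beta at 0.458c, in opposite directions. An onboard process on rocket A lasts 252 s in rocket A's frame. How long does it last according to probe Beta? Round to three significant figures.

Speed of rocket A in probe Beta's frame: u = (v_A + v_B)/(1 + v_A v_B/c²) = (0.503 + 0.458)/(1 + 0.503×0.458) = 0.961/1.230374 = 0.78106; |u| = 0.78106c.
γ for this relative speed: γ = 1/√(1 − 0.610055) = 1.6014.
Rocket A's interval is proper; time dilation gives Δt_B = γΔτ = 1.6014 × 252 s = 404 s.

404 s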